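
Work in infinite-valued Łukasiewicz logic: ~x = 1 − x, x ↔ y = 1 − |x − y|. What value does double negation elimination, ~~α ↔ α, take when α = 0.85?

1.00

~α = 1 − 0.85 = 0.15
~~α = 1 − 0.15 = 0.85
~~α ↔ α = 1 − |0.85 − 0.85| = 1 − 0.00 = 1.00
(As expected: always 1 in Ł∞ since negation is involutive.)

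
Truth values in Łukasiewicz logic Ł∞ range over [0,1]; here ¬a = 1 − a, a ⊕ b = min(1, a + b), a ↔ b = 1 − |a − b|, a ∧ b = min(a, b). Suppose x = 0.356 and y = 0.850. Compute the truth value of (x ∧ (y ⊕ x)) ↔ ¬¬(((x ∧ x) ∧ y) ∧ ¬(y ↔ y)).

0.644

y ⊕ x = min(1, 0.850 + 0.356) = min(1, 1.206) = 1.000
x ∧ (y ⊕ x) = min(0.356, 1.000) = 0.356
x ∧ x = min(0.356, 0.356) = 0.356
(x ∧ x) ∧ y = min(0.356, 0.850) = 0.356
y ↔ y = 1 − |0.850 − 0.850| = 1 − 0.000 = 1.000
¬(y ↔ y) = 1 − 1.000 = 0.000
((x ∧ x) ∧ y) ∧ ¬(y ↔ y) = min(0.356, 0.000) = 0.000
¬(((x ∧ x) ∧ y) ∧ ¬(y ↔ y)) = 1 − 0.000 = 1.000
¬¬(((x ∧ x) ∧ y) ∧ ¬(y ↔ y)) = 1 − 1.000 = 0.000
(x ∧ (y ⊕ x)) ↔ ¬¬(((x ∧ x) ∧ y) ∧ ¬(y ↔ y)) = 1 − |0.356 − 0.000| = 1 − 0.356 = 0.644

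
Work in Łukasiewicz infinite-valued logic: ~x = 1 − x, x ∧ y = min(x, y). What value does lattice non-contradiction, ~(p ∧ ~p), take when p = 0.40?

~p = 1 − 0.40 = 0.60
p ∧ ~p = min(0.40, 0.60) = 0.40
~(p ∧ ~p) = 1 − 0.40 = 0.60
(The value 0.60 < 1 shows this instance is not satisfied; not a Ł∞-tautology — its value is 1 − min(a, 1−a).)

0.60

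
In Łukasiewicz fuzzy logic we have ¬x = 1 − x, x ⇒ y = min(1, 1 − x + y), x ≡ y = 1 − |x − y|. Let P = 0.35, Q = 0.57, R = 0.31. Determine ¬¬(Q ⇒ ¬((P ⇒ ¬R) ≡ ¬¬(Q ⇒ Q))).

¬R = 1 − 0.31 = 0.69
P ⇒ ¬R = min(1, 1 − 0.35 + 0.69) = min(1, 1.34) = 1.00
Q ⇒ Q = min(1, 1 − 0.57 + 0.57) = min(1, 1.00) = 1.00
¬(Q ⇒ Q) = 1 − 1.00 = 0.00
¬¬(Q ⇒ Q) = 1 − 0.00 = 1.00
(P ⇒ ¬R) ≡ ¬¬(Q ⇒ Q) = 1 − |1.00 − 1.00| = 1 − 0.00 = 1.00
¬((P ⇒ ¬R) ≡ ¬¬(Q ⇒ Q)) = 1 − 1.00 = 0.00
Q ⇒ ¬((P ⇒ ¬R) ≡ ¬¬(Q ⇒ Q)) = min(1, 1 − 0.57 + 0.00) = min(1, 0.43) = 0.43
¬(Q ⇒ ¬((P ⇒ ¬R) ≡ ¬¬(Q ⇒ Q))) = 1 − 0.43 = 0.57
¬¬(Q ⇒ ¬((P ⇒ ¬R) ≡ ¬¬(Q ⇒ Q))) = 1 − 0.57 = 0.43

0.43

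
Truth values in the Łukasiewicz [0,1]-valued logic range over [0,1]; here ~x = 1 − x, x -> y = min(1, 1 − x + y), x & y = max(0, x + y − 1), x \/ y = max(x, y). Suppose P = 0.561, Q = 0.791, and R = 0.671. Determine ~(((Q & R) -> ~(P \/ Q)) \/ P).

0.253

Q & R = max(0, 0.791 + 0.671 − 1) = max(0, 0.462) = 0.462
P \/ Q = max(0.561, 0.791) = 0.791
~(P \/ Q) = 1 − 0.791 = 0.209
(Q & R) -> ~(P \/ Q) = min(1, 1 − 0.462 + 0.209) = min(1, 0.747) = 0.747
((Q & R) -> ~(P \/ Q)) \/ P = max(0.747, 0.561) = 0.747
~(((Q & R) -> ~(P \/ Q)) \/ P) = 1 − 0.747 = 0.253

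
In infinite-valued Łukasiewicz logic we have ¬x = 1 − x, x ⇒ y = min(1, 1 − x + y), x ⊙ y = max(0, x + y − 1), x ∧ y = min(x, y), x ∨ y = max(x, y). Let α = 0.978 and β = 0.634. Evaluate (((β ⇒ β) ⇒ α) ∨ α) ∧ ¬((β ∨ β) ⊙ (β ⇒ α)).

0.366

β ⇒ β = min(1, 1 − 0.634 + 0.634) = min(1, 1.000) = 1.000
(β ⇒ β) ⇒ α = min(1, 1 − 1.000 + 0.978) = min(1, 0.978) = 0.978
((β ⇒ β) ⇒ α) ∨ α = max(0.978, 0.978) = 0.978
β ∨ β = max(0.634, 0.634) = 0.634
β ⇒ α = min(1, 1 − 0.634 + 0.978) = min(1, 1.344) = 1.000
(β ∨ β) ⊙ (β ⇒ α) = max(0, 0.634 + 1.000 − 1) = max(0, 0.634) = 0.634
¬((β ∨ β) ⊙ (β ⇒ α)) = 1 − 0.634 = 0.366
(((β ⇒ β) ⇒ α) ∨ α) ∧ ¬((β ∨ β) ⊙ (β ⇒ α)) = min(0.978, 0.366) = 0.366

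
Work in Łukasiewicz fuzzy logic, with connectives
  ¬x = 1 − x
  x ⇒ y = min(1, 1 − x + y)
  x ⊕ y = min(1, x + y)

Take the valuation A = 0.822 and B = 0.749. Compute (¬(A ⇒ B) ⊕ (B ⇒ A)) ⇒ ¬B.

0.251

A ⇒ B = min(1, 1 − 0.822 + 0.749) = min(1, 0.927) = 0.927
¬(A ⇒ B) = 1 − 0.927 = 0.073
B ⇒ A = min(1, 1 − 0.749 + 0.822) = min(1, 1.073) = 1.000
¬(A ⇒ B) ⊕ (B ⇒ A) = min(1, 0.073 + 1.000) = min(1, 1.073) = 1.000
¬B = 1 − 0.749 = 0.251
(¬(A ⇒ B) ⊕ (B ⇒ A)) ⇒ ¬B = min(1, 1 − 1.000 + 0.251) = min(1, 0.251) = 0.251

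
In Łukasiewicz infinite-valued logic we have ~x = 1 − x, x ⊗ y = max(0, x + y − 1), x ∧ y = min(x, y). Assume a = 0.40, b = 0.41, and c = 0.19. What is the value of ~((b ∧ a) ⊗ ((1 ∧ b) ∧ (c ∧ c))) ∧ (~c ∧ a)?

b ∧ a = min(0.41, 0.40) = 0.40
1 ∧ b = min(1.00, 0.41) = 0.41
c ∧ c = min(0.19, 0.19) = 0.19
(1 ∧ b) ∧ (c ∧ c) = min(0.41, 0.19) = 0.19
(b ∧ a) ⊗ ((1 ∧ b) ∧ (c ∧ c)) = max(0, 0.40 + 0.19 − 1) = max(0, -0.41) = 0.00
~((b ∧ a) ⊗ ((1 ∧ b) ∧ (c ∧ c))) = 1 − 0.00 = 1.00
~c = 1 − 0.19 = 0.81
~c ∧ a = min(0.81, 0.40) = 0.40
~((b ∧ a) ⊗ ((1 ∧ b) ∧ (c ∧ c))) ∧ (~c ∧ a) = min(1.00, 0.40) = 0.40

0.40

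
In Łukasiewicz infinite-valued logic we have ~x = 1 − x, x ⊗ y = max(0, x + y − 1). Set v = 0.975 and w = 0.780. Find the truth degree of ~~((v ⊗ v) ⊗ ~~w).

0.730

v ⊗ v = max(0, 0.975 + 0.975 − 1) = max(0, 0.950) = 0.950
~w = 1 − 0.780 = 0.220
~~w = 1 − 0.220 = 0.780
(v ⊗ v) ⊗ ~~w = max(0, 0.950 + 0.780 − 1) = max(0, 0.730) = 0.730
~((v ⊗ v) ⊗ ~~w) = 1 − 0.730 = 0.270
~~((v ⊗ v) ⊗ ~~w) = 1 − 0.270 = 0.730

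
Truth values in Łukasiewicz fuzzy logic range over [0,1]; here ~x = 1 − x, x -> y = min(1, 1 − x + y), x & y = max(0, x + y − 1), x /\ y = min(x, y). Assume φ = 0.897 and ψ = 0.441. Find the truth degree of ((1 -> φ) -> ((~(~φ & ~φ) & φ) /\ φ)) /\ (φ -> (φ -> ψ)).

1 -> φ = min(1, 1 − 1.000 + 0.897) = min(1, 0.897) = 0.897
~φ = 1 − 0.897 = 0.103
~φ & ~φ = max(0, 0.103 + 0.103 − 1) = max(0, -0.794) = 0.000
~(~φ & ~φ) = 1 − 0.000 = 1.000
~(~φ & ~φ) & φ = max(0, 1.000 + 0.897 − 1) = max(0, 0.897) = 0.897
(~(~φ & ~φ) & φ) /\ φ = min(0.897, 0.897) = 0.897
(1 -> φ) -> ((~(~φ & ~φ) & φ) /\ φ) = min(1, 1 − 0.897 + 0.897) = min(1, 1.000) = 1.000
φ -> ψ = min(1, 1 − 0.897 + 0.441) = min(1, 0.544) = 0.544
φ -> (φ -> ψ) = min(1, 1 − 0.897 + 0.544) = min(1, 0.647) = 0.647
((1 -> φ) -> ((~(~φ & ~φ) & φ) /\ φ)) /\ (φ -> (φ -> ψ)) = min(1.000, 0.647) = 0.647

0.647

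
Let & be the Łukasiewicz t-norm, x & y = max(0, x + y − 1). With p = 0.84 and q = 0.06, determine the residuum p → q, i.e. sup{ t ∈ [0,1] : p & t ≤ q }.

0.22

The residuum of the Łukasiewicz t-norm gives the supremum: min(1, 1 − 0.84 + 0.06).
1 − 0.84 + 0.06 = 0.22, so t = min(1, 0.22) = 0.22.
Check: 0.84 & 0.22 = max(0, 0.06) = 0.06 ≤ 0.06.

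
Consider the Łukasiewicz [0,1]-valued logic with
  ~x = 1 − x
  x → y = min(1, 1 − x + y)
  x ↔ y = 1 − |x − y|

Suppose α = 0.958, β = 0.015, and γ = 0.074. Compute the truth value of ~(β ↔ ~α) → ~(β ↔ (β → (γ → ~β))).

1.000

~α = 1 − 0.958 = 0.042
β ↔ ~α = 1 − |0.015 − 0.042| = 1 − 0.027 = 0.973
~(β ↔ ~α) = 1 − 0.973 = 0.027
~β = 1 − 0.015 = 0.985
γ → ~β = min(1, 1 − 0.074 + 0.985) = min(1, 1.911) = 1.000
β → (γ → ~β) = min(1, 1 − 0.015 + 1.000) = min(1, 1.985) = 1.000
β ↔ (β → (γ → ~β)) = 1 − |0.015 − 1.000| = 1 − 0.985 = 0.015
~(β ↔ (β → (γ → ~β))) = 1 − 0.015 = 0.985
~(β ↔ ~α) → ~(β ↔ (β → (γ → ~β))) = min(1, 1 − 0.027 + 0.985) = min(1, 1.958) = 1.000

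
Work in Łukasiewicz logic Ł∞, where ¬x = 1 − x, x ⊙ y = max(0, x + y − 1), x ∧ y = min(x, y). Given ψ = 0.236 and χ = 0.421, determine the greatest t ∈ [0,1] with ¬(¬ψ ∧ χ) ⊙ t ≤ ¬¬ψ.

0.657

¬ψ = 1 − 0.236 = 0.764
¬ψ ∧ χ = min(0.764, 0.421) = 0.421
¬(¬ψ ∧ χ) = 1 − 0.421 = 0.579
So the left factor is ¬(¬ψ ∧ χ) = 0.579.
¬¬ψ = 1 − 0.764 = 0.236
So the right-hand bound is ¬¬ψ = 0.236.
The residuum of the Łukasiewicz t-norm gives the supremum: min(1, 1 − 0.579 + 0.236).
1 − 0.579 + 0.236 = 0.657, so t = min(1, 0.657) = 0.657.
Check: 0.579 ⊙ 0.657 = max(0, 0.236) = 0.236 ≤ 0.236.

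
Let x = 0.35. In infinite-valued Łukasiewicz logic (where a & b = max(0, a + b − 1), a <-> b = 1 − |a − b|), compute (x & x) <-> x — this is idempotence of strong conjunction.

x & x = max(0, 0.35 + 0.35 − 1) = max(0, -0.30) = 0.00
(x & x) <-> x = 1 − |0.00 − 0.35| = 1 − 0.35 = 0.65
(The value 0.65 < 1 shows this instance is not satisfied; fails in Ł∞ since a ⊗ a = max(0, 2a−1) ≠ a in general.)

0.65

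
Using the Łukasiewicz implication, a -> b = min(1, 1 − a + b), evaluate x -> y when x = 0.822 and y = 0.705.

x -> y = min(1, 1 − 0.822 + 0.705) = min(1, 0.883) = 0.883
For comparison, the Gödel implication (1 if a ≤ b else b) would give 0.705.

0.883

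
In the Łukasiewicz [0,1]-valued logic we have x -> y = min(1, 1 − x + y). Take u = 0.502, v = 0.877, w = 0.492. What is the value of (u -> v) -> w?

u -> v = min(1, 1 − 0.502 + 0.877) = min(1, 1.375) = 1.000
(u -> v) -> w = min(1, 1 − 1.000 + 0.492) = min(1, 0.492) = 0.492

0.492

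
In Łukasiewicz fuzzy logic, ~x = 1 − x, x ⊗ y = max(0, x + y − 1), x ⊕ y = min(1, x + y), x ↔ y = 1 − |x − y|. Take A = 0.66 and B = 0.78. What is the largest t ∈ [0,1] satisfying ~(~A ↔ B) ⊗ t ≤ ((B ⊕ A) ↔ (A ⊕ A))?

~A = 1 − 0.66 = 0.34
~A ↔ B = 1 − |0.34 − 0.78| = 1 − 0.44 = 0.56
~(~A ↔ B) = 1 − 0.56 = 0.44
So the left factor is ~(~A ↔ B) = 0.44.
B ⊕ A = min(1, 0.78 + 0.66) = min(1, 1.44) = 1.00
A ⊕ A = min(1, 0.66 + 0.66) = min(1, 1.32) = 1.00
(B ⊕ A) ↔ (A ⊕ A) = 1 − |1.00 − 1.00| = 1 − 0.00 = 1.00
So the right-hand bound is (B ⊕ A) ↔ (A ⊕ A) = 1.00.
The residuum of the Łukasiewicz t-norm gives the supremum: min(1, 1 − 0.44 + 1.00).
1 − 0.44 + 1.00 = 1.56, so t = min(1, 1.56) = 1.00.
Check: 0.44 ⊗ 1.00 = max(0, 0.44) = 0.44 ≤ 1.00.

1.00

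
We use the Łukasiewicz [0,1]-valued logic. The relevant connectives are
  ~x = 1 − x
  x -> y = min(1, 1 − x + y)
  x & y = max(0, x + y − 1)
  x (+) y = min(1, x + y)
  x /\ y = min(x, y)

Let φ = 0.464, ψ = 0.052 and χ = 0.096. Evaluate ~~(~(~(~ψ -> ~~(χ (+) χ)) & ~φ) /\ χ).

0.096

~ψ = 1 − 0.052 = 0.948
χ (+) χ = min(1, 0.096 + 0.096) = min(1, 0.192) = 0.192
~(χ (+) χ) = 1 − 0.192 = 0.808
~~(χ (+) χ) = 1 − 0.808 = 0.192
~ψ -> ~~(χ (+) χ) = min(1, 1 − 0.948 + 0.192) = min(1, 0.244) = 0.244
~(~ψ -> ~~(χ (+) χ)) = 1 − 0.244 = 0.756
~φ = 1 − 0.464 = 0.536
~(~ψ -> ~~(χ (+) χ)) & ~φ = max(0, 0.756 + 0.536 − 1) = max(0, 0.292) = 0.292
~(~(~ψ -> ~~(χ (+) χ)) & ~φ) = 1 − 0.292 = 0.708
~(~(~ψ -> ~~(χ (+) χ)) & ~φ) /\ χ = min(0.708, 0.096) = 0.096
~(~(~(~ψ -> ~~(χ (+) χ)) & ~φ) /\ χ) = 1 − 0.096 = 0.904
~~(~(~(~ψ -> ~~(χ (+) χ)) & ~φ) /\ χ) = 1 − 0.904 = 0.096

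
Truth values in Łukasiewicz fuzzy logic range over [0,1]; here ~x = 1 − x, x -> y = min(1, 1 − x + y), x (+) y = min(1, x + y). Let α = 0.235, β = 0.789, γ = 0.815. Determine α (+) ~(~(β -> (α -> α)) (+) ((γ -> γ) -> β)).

α -> α = min(1, 1 − 0.235 + 0.235) = min(1, 1.000) = 1.000
β -> (α -> α) = min(1, 1 − 0.789 + 1.000) = min(1, 1.211) = 1.000
~(β -> (α -> α)) = 1 − 1.000 = 0.000
γ -> γ = min(1, 1 − 0.815 + 0.815) = min(1, 1.000) = 1.000
(γ -> γ) -> β = min(1, 1 − 1.000 + 0.789) = min(1, 0.789) = 0.789
~(β -> (α -> α)) (+) ((γ -> γ) -> β) = min(1, 0.000 + 0.789) = min(1, 0.789) = 0.789
~(~(β -> (α -> α)) (+) ((γ -> γ) -> β)) = 1 − 0.789 = 0.211
α (+) ~(~(β -> (α -> α)) (+) ((γ -> γ) -> β)) = min(1, 0.235 + 0.211) = min(1, 0.446) = 0.446

0.446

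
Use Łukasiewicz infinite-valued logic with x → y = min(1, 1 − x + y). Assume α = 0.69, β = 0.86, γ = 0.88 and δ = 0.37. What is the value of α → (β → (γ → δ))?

γ → δ = min(1, 1 − 0.88 + 0.37) = min(1, 0.49) = 0.49
β → (γ → δ) = min(1, 1 − 0.86 + 0.49) = min(1, 0.63) = 0.63
α → (β → (γ → δ)) = min(1, 1 − 0.69 + 0.63) = min(1, 0.94) = 0.94

0.94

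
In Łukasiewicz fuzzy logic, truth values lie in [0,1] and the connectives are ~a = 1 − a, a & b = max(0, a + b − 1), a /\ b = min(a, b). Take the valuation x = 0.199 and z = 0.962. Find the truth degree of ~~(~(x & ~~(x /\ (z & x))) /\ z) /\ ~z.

z & x = max(0, 0.962 + 0.199 − 1) = max(0, 0.161) = 0.161
x /\ (z & x) = min(0.199, 0.161) = 0.161
~(x /\ (z & x)) = 1 − 0.161 = 0.839
~~(x /\ (z & x)) = 1 − 0.839 = 0.161
x & ~~(x /\ (z & x)) = max(0, 0.199 + 0.161 − 1) = max(0, -0.640) = 0.000
~(x & ~~(x /\ (z & x))) = 1 − 0.000 = 1.000
~(x & ~~(x /\ (z & x))) /\ z = min(1.000, 0.962) = 0.962
~(~(x & ~~(x /\ (z & x))) /\ z) = 1 − 0.962 = 0.038
~~(~(x & ~~(x /\ (z & x))) /\ z) = 1 − 0.038 = 0.962
~z = 1 − 0.962 = 0.038
~~(~(x & ~~(x /\ (z & x))) /\ z) /\ ~z = min(0.962, 0.038) = 0.038

0.038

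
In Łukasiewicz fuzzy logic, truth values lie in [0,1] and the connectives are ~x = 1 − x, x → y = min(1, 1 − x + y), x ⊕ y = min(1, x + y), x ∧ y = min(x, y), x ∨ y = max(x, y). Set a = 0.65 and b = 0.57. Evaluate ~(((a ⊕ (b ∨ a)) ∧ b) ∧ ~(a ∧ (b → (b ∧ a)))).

0.65

b ∨ a = max(0.57, 0.65) = 0.65
a ⊕ (b ∨ a) = min(1, 0.65 + 0.65) = min(1, 1.30) = 1.00
(a ⊕ (b ∨ a)) ∧ b = min(1.00, 0.57) = 0.57
b ∧ a = min(0.57, 0.65) = 0.57
b → (b ∧ a) = min(1, 1 − 0.57 + 0.57) = min(1, 1.00) = 1.00
a ∧ (b → (b ∧ a)) = min(0.65, 1.00) = 0.65
~(a ∧ (b → (b ∧ a))) = 1 − 0.65 = 0.35
((a ⊕ (b ∨ a)) ∧ b) ∧ ~(a ∧ (b → (b ∧ a))) = min(0.57, 0.35) = 0.35
~(((a ⊕ (b ∨ a)) ∧ b) ∧ ~(a ∧ (b → (b ∧ a)))) = 1 − 0.35 = 0.65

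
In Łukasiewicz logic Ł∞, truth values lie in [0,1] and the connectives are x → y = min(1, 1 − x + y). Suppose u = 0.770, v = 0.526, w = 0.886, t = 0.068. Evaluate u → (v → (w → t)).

0.886

w → t = min(1, 1 − 0.886 + 0.068) = min(1, 0.182) = 0.182
v → (w → t) = min(1, 1 − 0.526 + 0.182) = min(1, 0.656) = 0.656
u → (v → (w → t)) = min(1, 1 − 0.770 + 0.656) = min(1, 0.886) = 0.886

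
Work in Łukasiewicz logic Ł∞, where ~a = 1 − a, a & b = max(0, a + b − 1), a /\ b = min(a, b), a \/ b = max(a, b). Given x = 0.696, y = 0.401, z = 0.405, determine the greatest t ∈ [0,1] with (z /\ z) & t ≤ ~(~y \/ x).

z /\ z = min(0.405, 0.405) = 0.405
So the left factor is z /\ z = 0.405.
~y = 1 − 0.401 = 0.599
~y \/ x = max(0.599, 0.696) = 0.696
~(~y \/ x) = 1 − 0.696 = 0.304
So the right-hand bound is ~(~y \/ x) = 0.304.
The residuum of the Łukasiewicz t-norm gives the supremum: min(1, 1 − 0.405 + 0.304).
1 − 0.405 + 0.304 = 0.899, so t = min(1, 0.899) = 0.899.
Check: 0.405 & 0.899 = max(0, 0.304) = 0.304 ≤ 0.304.

0.899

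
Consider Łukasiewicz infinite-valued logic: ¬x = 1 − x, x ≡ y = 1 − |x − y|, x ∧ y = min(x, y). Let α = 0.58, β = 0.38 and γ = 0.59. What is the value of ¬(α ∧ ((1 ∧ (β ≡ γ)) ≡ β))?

0.42

β ≡ γ = 1 − |0.38 − 0.59| = 1 − 0.21 = 0.79
1 ∧ (β ≡ γ) = min(1.00, 0.79) = 0.79
(1 ∧ (β ≡ γ)) ≡ β = 1 − |0.79 − 0.38| = 1 − 0.41 = 0.59
α ∧ ((1 ∧ (β ≡ γ)) ≡ β) = min(0.58, 0.59) = 0.58
¬(α ∧ ((1 ∧ (β ≡ γ)) ≡ β)) = 1 − 0.58 = 0.42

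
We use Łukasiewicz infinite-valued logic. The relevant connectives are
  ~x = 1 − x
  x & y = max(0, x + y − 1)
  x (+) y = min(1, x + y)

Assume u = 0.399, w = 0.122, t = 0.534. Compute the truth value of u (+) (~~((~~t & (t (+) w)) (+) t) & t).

~t = 1 − 0.534 = 0.466
~~t = 1 − 0.466 = 0.534
t (+) w = min(1, 0.534 + 0.122) = min(1, 0.656) = 0.656
~~t & (t (+) w) = max(0, 0.534 + 0.656 − 1) = max(0, 0.190) = 0.190
(~~t & (t (+) w)) (+) t = min(1, 0.190 + 0.534) = min(1, 0.724) = 0.724
~((~~t & (t (+) w)) (+) t) = 1 − 0.724 = 0.276
~~((~~t & (t (+) w)) (+) t) = 1 − 0.276 = 0.724
~~((~~t & (t (+) w)) (+) t) & t = max(0, 0.724 + 0.534 − 1) = max(0, 0.258) = 0.258
u (+) (~~((~~t & (t (+) w)) (+) t) & t) = min(1, 0.399 + 0.258) = min(1, 0.657) = 0.657

0.657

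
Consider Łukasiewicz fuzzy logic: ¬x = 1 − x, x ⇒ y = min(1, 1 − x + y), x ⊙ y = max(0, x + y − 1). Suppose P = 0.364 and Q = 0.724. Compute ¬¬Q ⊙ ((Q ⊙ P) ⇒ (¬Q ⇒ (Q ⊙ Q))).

0.724

¬Q = 1 − 0.724 = 0.276
¬¬Q = 1 − 0.276 = 0.724
Q ⊙ P = max(0, 0.724 + 0.364 − 1) = max(0, 0.088) = 0.088
Q ⊙ Q = max(0, 0.724 + 0.724 − 1) = max(0, 0.448) = 0.448
¬Q ⇒ (Q ⊙ Q) = min(1, 1 − 0.276 + 0.448) = min(1, 1.172) = 1.000
(Q ⊙ P) ⇒ (¬Q ⇒ (Q ⊙ Q)) = min(1, 1 − 0.088 + 1.000) = min(1, 1.912) = 1.000
¬¬Q ⊙ ((Q ⊙ P) ⇒ (¬Q ⇒ (Q ⊙ Q))) = max(0, 0.724 + 1.000 − 1) = max(0, 0.724) = 0.724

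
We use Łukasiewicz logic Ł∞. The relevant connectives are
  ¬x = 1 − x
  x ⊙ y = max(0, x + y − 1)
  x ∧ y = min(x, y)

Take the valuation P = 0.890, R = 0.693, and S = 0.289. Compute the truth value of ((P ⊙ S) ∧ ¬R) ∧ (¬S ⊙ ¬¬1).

0.179

P ⊙ S = max(0, 0.890 + 0.289 − 1) = max(0, 0.179) = 0.179
¬R = 1 − 0.693 = 0.307
(P ⊙ S) ∧ ¬R = min(0.179, 0.307) = 0.179
¬S = 1 − 0.289 = 0.711
¬1 = 1 − 1.000 = 0.000
¬¬1 = 1 − 0.000 = 1.000
¬S ⊙ ¬¬1 = max(0, 0.711 + 1.000 − 1) = max(0, 0.711) = 0.711
((P ⊙ S) ∧ ¬R) ∧ (¬S ⊙ ¬¬1) = min(0.179, 0.711) = 0.179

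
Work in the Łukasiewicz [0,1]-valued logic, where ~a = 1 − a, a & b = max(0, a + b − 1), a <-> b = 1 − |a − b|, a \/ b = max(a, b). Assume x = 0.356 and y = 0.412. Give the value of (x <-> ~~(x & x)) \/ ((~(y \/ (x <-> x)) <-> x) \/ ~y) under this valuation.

x & x = max(0, 0.356 + 0.356 − 1) = max(0, -0.288) = 0.000
~(x & x) = 1 − 0.000 = 1.000
~~(x & x) = 1 − 1.000 = 0.000
x <-> ~~(x & x) = 1 − |0.356 − 0.000| = 1 − 0.356 = 0.644
x <-> x = 1 − |0.356 − 0.356| = 1 − 0.000 = 1.000
y \/ (x <-> x) = max(0.412, 1.000) = 1.000
~(y \/ (x <-> x)) = 1 − 1.000 = 0.000
~(y \/ (x <-> x)) <-> x = 1 − |0.000 − 0.356| = 1 − 0.356 = 0.644
~y = 1 − 0.412 = 0.588
(~(y \/ (x <-> x)) <-> x) \/ ~y = max(0.644, 0.588) = 0.644
(x <-> ~~(x & x)) \/ ((~(y \/ (x <-> x)) <-> x) \/ ~y) = max(0.644, 0.644) = 0.644

0.644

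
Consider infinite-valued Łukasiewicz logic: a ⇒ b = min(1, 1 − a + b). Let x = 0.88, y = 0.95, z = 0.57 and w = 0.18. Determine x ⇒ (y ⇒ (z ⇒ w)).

z ⇒ w = min(1, 1 − 0.57 + 0.18) = min(1, 0.61) = 0.61
y ⇒ (z ⇒ w) = min(1, 1 − 0.95 + 0.61) = min(1, 0.66) = 0.66
x ⇒ (y ⇒ (z ⇒ w)) = min(1, 1 − 0.88 + 0.66) = min(1, 0.78) = 0.78

0.78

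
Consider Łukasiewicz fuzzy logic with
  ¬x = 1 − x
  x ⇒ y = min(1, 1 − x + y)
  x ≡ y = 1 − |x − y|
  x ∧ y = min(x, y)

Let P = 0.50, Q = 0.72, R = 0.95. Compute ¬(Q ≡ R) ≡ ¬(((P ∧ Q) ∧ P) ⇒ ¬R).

0.78

Q ≡ R = 1 − |0.72 − 0.95| = 1 − 0.23 = 0.77
¬(Q ≡ R) = 1 − 0.77 = 0.23
P ∧ Q = min(0.50, 0.72) = 0.50
(P ∧ Q) ∧ P = min(0.50, 0.50) = 0.50
¬R = 1 − 0.95 = 0.05
((P ∧ Q) ∧ P) ⇒ ¬R = min(1, 1 − 0.50 + 0.05) = min(1, 0.55) = 0.55
¬(((P ∧ Q) ∧ P) ⇒ ¬R) = 1 − 0.55 = 0.45
¬(Q ≡ R) ≡ ¬(((P ∧ Q) ∧ P) ⇒ ¬R) = 1 − |0.23 − 0.45| = 1 − 0.22 = 0.78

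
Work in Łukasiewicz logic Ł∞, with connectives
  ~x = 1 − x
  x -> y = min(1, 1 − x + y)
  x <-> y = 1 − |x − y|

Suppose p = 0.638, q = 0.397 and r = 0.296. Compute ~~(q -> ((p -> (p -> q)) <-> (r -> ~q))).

p -> q = min(1, 1 − 0.638 + 0.397) = min(1, 0.759) = 0.759
p -> (p -> q) = min(1, 1 − 0.638 + 0.759) = min(1, 1.121) = 1.000
~q = 1 − 0.397 = 0.603
r -> ~q = min(1, 1 − 0.296 + 0.603) = min(1, 1.307) = 1.000
(p -> (p -> q)) <-> (r -> ~q) = 1 − |1.000 − 1.000| = 1 − 0.000 = 1.000
q -> ((p -> (p -> q)) <-> (r -> ~q)) = min(1, 1 − 0.397 + 1.000) = min(1, 1.603) = 1.000
~(q -> ((p -> (p -> q)) <-> (r -> ~q))) = 1 − 1.000 = 0.000
~~(q -> ((p -> (p -> q)) <-> (r -> ~q))) = 1 − 0.000 = 1.000

1.000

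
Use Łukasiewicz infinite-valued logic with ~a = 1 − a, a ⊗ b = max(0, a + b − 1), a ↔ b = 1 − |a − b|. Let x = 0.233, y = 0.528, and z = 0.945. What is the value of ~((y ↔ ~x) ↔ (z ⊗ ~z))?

0.761

~x = 1 − 0.233 = 0.767
y ↔ ~x = 1 − |0.528 − 0.767| = 1 − 0.239 = 0.761
~z = 1 − 0.945 = 0.055
z ⊗ ~z = max(0, 0.945 + 0.055 − 1) = max(0, 0.000) = 0.000
(y ↔ ~x) ↔ (z ⊗ ~z) = 1 − |0.761 − 0.000| = 1 − 0.761 = 0.239
~((y ↔ ~x) ↔ (z ⊗ ~z)) = 1 − 0.239 = 0.761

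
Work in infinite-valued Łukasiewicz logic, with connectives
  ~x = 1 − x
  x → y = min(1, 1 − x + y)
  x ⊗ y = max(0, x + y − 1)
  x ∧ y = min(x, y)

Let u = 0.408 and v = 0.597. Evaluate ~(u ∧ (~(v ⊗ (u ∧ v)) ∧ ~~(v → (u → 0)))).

0.592

u ∧ v = min(0.408, 0.597) = 0.408
v ⊗ (u ∧ v) = max(0, 0.597 + 0.408 − 1) = max(0, 0.005) = 0.005
~(v ⊗ (u ∧ v)) = 1 − 0.005 = 0.995
u → 0 = min(1, 1 − 0.408 + 0.000) = min(1, 0.592) = 0.592
v → (u → 0) = min(1, 1 − 0.597 + 0.592) = min(1, 0.995) = 0.995
~(v → (u → 0)) = 1 − 0.995 = 0.005
~~(v → (u → 0)) = 1 − 0.005 = 0.995
~(v ⊗ (u ∧ v)) ∧ ~~(v → (u → 0)) = min(0.995, 0.995) = 0.995
u ∧ (~(v ⊗ (u ∧ v)) ∧ ~~(v → (u → 0))) = min(0.408, 0.995) = 0.408
~(u ∧ (~(v ⊗ (u ∧ v)) ∧ ~~(v → (u → 0)))) = 1 − 0.408 = 0.592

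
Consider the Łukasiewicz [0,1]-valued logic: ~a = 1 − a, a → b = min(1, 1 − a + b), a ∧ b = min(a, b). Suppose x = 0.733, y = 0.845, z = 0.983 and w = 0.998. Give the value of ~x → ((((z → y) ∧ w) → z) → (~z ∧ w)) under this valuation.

~x = 1 − 0.733 = 0.267
z → y = min(1, 1 − 0.983 + 0.845) = min(1, 0.862) = 0.862
(z → y) ∧ w = min(0.862, 0.998) = 0.862
((z → y) ∧ w) → z = min(1, 1 − 0.862 + 0.983) = min(1, 1.121) = 1.000
~z = 1 − 0.983 = 0.017
~z ∧ w = min(0.017, 0.998) = 0.017
(((z → y) ∧ w) → z) → (~z ∧ w) = min(1, 1 − 1.000 + 0.017) = min(1, 0.017) = 0.017
~x → ((((z → y) ∧ w) → z) → (~z ∧ w)) = min(1, 1 − 0.267 + 0.017) = min(1, 0.750) = 0.750

0.750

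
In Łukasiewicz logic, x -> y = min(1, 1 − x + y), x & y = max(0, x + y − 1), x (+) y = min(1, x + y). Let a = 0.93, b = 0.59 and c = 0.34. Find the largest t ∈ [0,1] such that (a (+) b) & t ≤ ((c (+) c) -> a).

1.00

a (+) b = min(1, 0.93 + 0.59) = min(1, 1.52) = 1.00
So the left factor is a (+) b = 1.00.
c (+) c = min(1, 0.34 + 0.34) = min(1, 0.68) = 0.68
(c (+) c) -> a = min(1, 1 − 0.68 + 0.93) = min(1, 1.25) = 1.00
So the right-hand bound is (c (+) c) -> a = 1.00.
The residuum of the Łukasiewicz t-norm gives the supremum: min(1, 1 − 1.00 + 1.00).
1 − 1.00 + 1.00 = 1.00, so t = min(1, 1.00) = 1.00.
Check: 1.00 & 1.00 = max(0, 1.00) = 1.00 ≤ 1.00.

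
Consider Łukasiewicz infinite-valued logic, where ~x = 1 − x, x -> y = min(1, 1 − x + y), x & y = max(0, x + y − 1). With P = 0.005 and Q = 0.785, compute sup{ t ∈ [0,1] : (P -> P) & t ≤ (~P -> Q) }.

P -> P = min(1, 1 − 0.005 + 0.005) = min(1, 1.000) = 1.000
So the left factor is P -> P = 1.000.
~P = 1 − 0.005 = 0.995
~P -> Q = min(1, 1 − 0.995 + 0.785) = min(1, 0.790) = 0.790
So the right-hand bound is ~P -> Q = 0.790.
The residuum of the Łukasiewicz t-norm gives the supremum: min(1, 1 − 1.000 + 0.790).
1 − 1.000 + 0.790 = 0.790, so t = min(1, 0.790) = 0.790.
Check: 1.000 & 0.790 = max(0, 0.790) = 0.790 ≤ 0.790.

0.790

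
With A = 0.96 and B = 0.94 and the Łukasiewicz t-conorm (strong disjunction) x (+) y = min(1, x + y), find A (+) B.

A (+) B = min(1, 0.96 + 0.94) = min(1, 1.90) = 1.00
For comparison, the Gödel t-conorm max(x, y) would give 0.96.

1.00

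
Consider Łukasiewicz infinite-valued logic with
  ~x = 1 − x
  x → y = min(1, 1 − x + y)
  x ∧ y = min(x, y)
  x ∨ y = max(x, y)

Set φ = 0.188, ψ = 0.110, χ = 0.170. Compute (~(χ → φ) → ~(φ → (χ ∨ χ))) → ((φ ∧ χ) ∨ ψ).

χ → φ = min(1, 1 − 0.170 + 0.188) = min(1, 1.018) = 1.000
~(χ → φ) = 1 − 1.000 = 0.000
χ ∨ χ = max(0.170, 0.170) = 0.170
φ → (χ ∨ χ) = min(1, 1 − 0.188 + 0.170) = min(1, 0.982) = 0.982
~(φ → (χ ∨ χ)) = 1 − 0.982 = 0.018
~(χ → φ) → ~(φ → (χ ∨ χ)) = min(1, 1 − 0.000 + 0.018) = min(1, 1.018) = 1.000
φ ∧ χ = min(0.188, 0.170) = 0.170
(φ ∧ χ) ∨ ψ = max(0.170, 0.110) = 0.170
(~(χ → φ) → ~(φ → (χ ∨ χ))) → ((φ ∧ χ) ∨ ψ) = min(1, 1 − 1.000 + 0.170) = min(1, 0.170) = 0.170

0.170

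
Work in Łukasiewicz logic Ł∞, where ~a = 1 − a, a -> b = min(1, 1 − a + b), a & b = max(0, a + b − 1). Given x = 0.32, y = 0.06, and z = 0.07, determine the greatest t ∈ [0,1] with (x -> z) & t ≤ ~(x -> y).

0.51

x -> z = min(1, 1 − 0.32 + 0.07) = min(1, 0.75) = 0.75
So the left factor is x -> z = 0.75.
x -> y = min(1, 1 − 0.32 + 0.06) = min(1, 0.74) = 0.74
~(x -> y) = 1 − 0.74 = 0.26
So the right-hand bound is ~(x -> y) = 0.26.
The residuum of the Łukasiewicz t-norm gives the supremum: min(1, 1 − 0.75 + 0.26).
1 − 0.75 + 0.26 = 0.51, so t = min(1, 0.51) = 0.51.
Check: 0.75 & 0.51 = max(0, 0.26) = 0.26 ≤ 0.26.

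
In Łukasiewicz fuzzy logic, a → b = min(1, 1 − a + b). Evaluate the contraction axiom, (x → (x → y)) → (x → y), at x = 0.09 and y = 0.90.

1.00

x → y = min(1, 1 − 0.09 + 0.90) = min(1, 1.81) = 1.00
x → (x → y) = min(1, 1 − 0.09 + 1.00) = min(1, 1.91) = 1.00
(x → (x → y)) → (x → y) = min(1, 1 − 1.00 + 1.00) = min(1, 1.00) = 1.00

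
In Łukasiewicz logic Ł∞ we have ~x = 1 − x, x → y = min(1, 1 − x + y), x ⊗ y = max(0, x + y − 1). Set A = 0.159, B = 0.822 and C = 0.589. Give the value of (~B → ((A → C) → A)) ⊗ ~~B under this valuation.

0.803

~B = 1 − 0.822 = 0.178
A → C = min(1, 1 − 0.159 + 0.589) = min(1, 1.430) = 1.000
(A → C) → A = min(1, 1 − 1.000 + 0.159) = min(1, 0.159) = 0.159
~B → ((A → C) → A) = min(1, 1 − 0.178 + 0.159) = min(1, 0.981) = 0.981
~~B = 1 − 0.178 = 0.822
(~B → ((A → C) → A)) ⊗ ~~B = max(0, 0.981 + 0.822 − 1) = max(0, 0.803) = 0.803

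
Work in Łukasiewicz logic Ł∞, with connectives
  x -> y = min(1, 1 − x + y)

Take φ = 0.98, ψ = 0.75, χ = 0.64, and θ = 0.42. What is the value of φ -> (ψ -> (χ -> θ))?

1.00

χ -> θ = min(1, 1 − 0.64 + 0.42) = min(1, 0.78) = 0.78
ψ -> (χ -> θ) = min(1, 1 − 0.75 + 0.78) = min(1, 1.03) = 1.00
φ -> (ψ -> (χ -> θ)) = min(1, 1 − 0.98 + 1.00) = min(1, 1.02) = 1.00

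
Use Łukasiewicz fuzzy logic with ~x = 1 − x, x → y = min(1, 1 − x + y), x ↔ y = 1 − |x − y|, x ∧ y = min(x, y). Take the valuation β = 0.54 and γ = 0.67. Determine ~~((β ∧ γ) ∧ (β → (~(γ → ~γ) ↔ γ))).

β ∧ γ = min(0.54, 0.67) = 0.54
~γ = 1 − 0.67 = 0.33
γ → ~γ = min(1, 1 − 0.67 + 0.33) = min(1, 0.66) = 0.66
~(γ → ~γ) = 1 − 0.66 = 0.34
~(γ → ~γ) ↔ γ = 1 − |0.34 − 0.67| = 1 − 0.33 = 0.67
β → (~(γ → ~γ) ↔ γ) = min(1, 1 − 0.54 + 0.67) = min(1, 1.13) = 1.00
(β ∧ γ) ∧ (β → (~(γ → ~γ) ↔ γ)) = min(0.54, 1.00) = 0.54
~((β ∧ γ) ∧ (β → (~(γ → ~γ) ↔ γ))) = 1 − 0.54 = 0.46
~~((β ∧ γ) ∧ (β → (~(γ → ~γ) ↔ γ))) = 1 − 0.46 = 0.54

0.54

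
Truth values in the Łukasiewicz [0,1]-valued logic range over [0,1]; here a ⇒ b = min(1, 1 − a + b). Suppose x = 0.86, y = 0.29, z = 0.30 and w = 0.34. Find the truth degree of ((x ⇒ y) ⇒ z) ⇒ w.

x ⇒ y = min(1, 1 − 0.86 + 0.29) = min(1, 0.43) = 0.43
(x ⇒ y) ⇒ z = min(1, 1 − 0.43 + 0.30) = min(1, 0.87) = 0.87
((x ⇒ y) ⇒ z) ⇒ w = min(1, 1 − 0.87 + 0.34) = min(1, 0.47) = 0.47

0.47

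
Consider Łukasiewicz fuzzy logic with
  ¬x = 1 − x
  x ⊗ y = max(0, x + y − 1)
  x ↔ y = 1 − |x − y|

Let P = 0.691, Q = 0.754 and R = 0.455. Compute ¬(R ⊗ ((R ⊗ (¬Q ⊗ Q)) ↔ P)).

¬Q = 1 − 0.754 = 0.246
¬Q ⊗ Q = max(0, 0.246 + 0.754 − 1) = max(0, 0.000) = 0.000
R ⊗ (¬Q ⊗ Q) = max(0, 0.455 + 0.000 − 1) = max(0, -0.545) = 0.000
(R ⊗ (¬Q ⊗ Q)) ↔ P = 1 − |0.000 − 0.691| = 1 − 0.691 = 0.309
R ⊗ ((R ⊗ (¬Q ⊗ Q)) ↔ P) = max(0, 0.455 + 0.309 − 1) = max(0, -0.236) = 0.000
¬(R ⊗ ((R ⊗ (¬Q ⊗ Q)) ↔ P)) = 1 − 0.000 = 1.000

1.000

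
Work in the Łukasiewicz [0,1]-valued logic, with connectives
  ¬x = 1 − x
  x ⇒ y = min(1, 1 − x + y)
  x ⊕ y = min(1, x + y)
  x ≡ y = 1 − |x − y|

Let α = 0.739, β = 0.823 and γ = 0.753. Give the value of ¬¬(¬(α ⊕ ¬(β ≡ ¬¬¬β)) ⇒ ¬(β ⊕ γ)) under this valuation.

¬β = 1 − 0.823 = 0.177
¬¬β = 1 − 0.177 = 0.823
¬¬¬β = 1 − 0.823 = 0.177
β ≡ ¬¬¬β = 1 − |0.823 − 0.177| = 1 − 0.646 = 0.354
¬(β ≡ ¬¬¬β) = 1 − 0.354 = 0.646
α ⊕ ¬(β ≡ ¬¬¬β) = min(1, 0.739 + 0.646) = min(1, 1.385) = 1.000
¬(α ⊕ ¬(β ≡ ¬¬¬β)) = 1 − 1.000 = 0.000
β ⊕ γ = min(1, 0.823 + 0.753) = min(1, 1.576) = 1.000
¬(β ⊕ γ) = 1 − 1.000 = 0.000
¬(α ⊕ ¬(β ≡ ¬¬¬β)) ⇒ ¬(β ⊕ γ) = min(1, 1 − 0.000 + 0.000) = min(1, 1.000) = 1.000
¬(¬(α ⊕ ¬(β ≡ ¬¬¬β)) ⇒ ¬(β ⊕ γ)) = 1 − 1.000 = 0.000
¬¬(¬(α ⊕ ¬(β ≡ ¬¬¬β)) ⇒ ¬(β ⊕ γ)) = 1 − 0.000 = 1.000

1.000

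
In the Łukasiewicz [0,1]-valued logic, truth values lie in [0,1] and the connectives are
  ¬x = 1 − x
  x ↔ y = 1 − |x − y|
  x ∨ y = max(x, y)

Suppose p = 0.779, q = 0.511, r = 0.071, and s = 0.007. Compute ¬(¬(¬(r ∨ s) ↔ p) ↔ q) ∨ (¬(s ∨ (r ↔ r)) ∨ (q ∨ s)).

0.511

r ∨ s = max(0.071, 0.007) = 0.071
¬(r ∨ s) = 1 − 0.071 = 0.929
¬(r ∨ s) ↔ p = 1 − |0.929 − 0.779| = 1 − 0.150 = 0.850
¬(¬(r ∨ s) ↔ p) = 1 − 0.850 = 0.150
¬(¬(r ∨ s) ↔ p) ↔ q = 1 − |0.150 − 0.511| = 1 − 0.361 = 0.639
¬(¬(¬(r ∨ s) ↔ p) ↔ q) = 1 − 0.639 = 0.361
r ↔ r = 1 − |0.071 − 0.071| = 1 − 0.000 = 1.000
s ∨ (r ↔ r) = max(0.007, 1.000) = 1.000
¬(s ∨ (r ↔ r)) = 1 − 1.000 = 0.000
q ∨ s = max(0.511, 0.007) = 0.511
¬(s ∨ (r ↔ r)) ∨ (q ∨ s) = max(0.000, 0.511) = 0.511
¬(¬(¬(r ∨ s) ↔ p) ↔ q) ∨ (¬(s ∨ (r ↔ r)) ∨ (q ∨ s)) = max(0.361, 0.511) = 0.511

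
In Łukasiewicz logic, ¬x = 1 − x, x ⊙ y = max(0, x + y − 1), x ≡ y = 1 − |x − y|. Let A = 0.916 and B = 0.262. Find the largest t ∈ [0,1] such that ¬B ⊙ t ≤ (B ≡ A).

¬B = 1 − 0.262 = 0.738
So the left factor is ¬B = 0.738.
B ≡ A = 1 − |0.262 − 0.916| = 1 − 0.654 = 0.346
So the right-hand bound is B ≡ A = 0.346.
The residuum of the Łukasiewicz t-norm gives the supremum: min(1, 1 − 0.738 + 0.346).
1 − 0.738 + 0.346 = 0.608, so t = min(1, 0.608) = 0.608.
Check: 0.738 ⊙ 0.608 = max(0, 0.346) = 0.346 ≤ 0.346.

0.608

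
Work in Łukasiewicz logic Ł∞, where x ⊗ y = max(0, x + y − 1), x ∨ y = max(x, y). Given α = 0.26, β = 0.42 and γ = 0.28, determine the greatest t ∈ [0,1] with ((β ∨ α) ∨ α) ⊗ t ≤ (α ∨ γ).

β ∨ α = max(0.42, 0.26) = 0.42
(β ∨ α) ∨ α = max(0.42, 0.26) = 0.42
So the left factor is (β ∨ α) ∨ α = 0.42.
α ∨ γ = max(0.26, 0.28) = 0.28
So the right-hand bound is α ∨ γ = 0.28.
The residuum of the Łukasiewicz t-norm gives the supremum: min(1, 1 − 0.42 + 0.28).
1 − 0.42 + 0.28 = 0.86, so t = min(1, 0.86) = 0.86.
Check: 0.42 ⊗ 0.86 = max(0, 0.28) = 0.28 ≤ 0.28.

0.86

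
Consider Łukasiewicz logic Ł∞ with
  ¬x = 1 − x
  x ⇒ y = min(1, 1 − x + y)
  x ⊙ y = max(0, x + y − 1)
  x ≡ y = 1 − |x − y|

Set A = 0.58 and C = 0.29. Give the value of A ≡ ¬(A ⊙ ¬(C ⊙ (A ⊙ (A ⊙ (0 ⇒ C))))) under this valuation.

0 ⇒ C = min(1, 1 − 0.00 + 0.29) = min(1, 1.29) = 1.00
A ⊙ (0 ⇒ C) = max(0, 0.58 + 1.00 − 1) = max(0, 0.58) = 0.58
A ⊙ (A ⊙ (0 ⇒ C)) = max(0, 0.58 + 0.58 − 1) = max(0, 0.16) = 0.16
C ⊙ (A ⊙ (A ⊙ (0 ⇒ C))) = max(0, 0.29 + 0.16 − 1) = max(0, -0.55) = 0.00
¬(C ⊙ (A ⊙ (A ⊙ (0 ⇒ C)))) = 1 − 0.00 = 1.00
A ⊙ ¬(C ⊙ (A ⊙ (A ⊙ (0 ⇒ C)))) = max(0, 0.58 + 1.00 − 1) = max(0, 0.58) = 0.58
¬(A ⊙ ¬(C ⊙ (A ⊙ (A ⊙ (0 ⇒ C))))) = 1 − 0.58 = 0.42
A ≡ ¬(A ⊙ ¬(C ⊙ (A ⊙ (A ⊙ (0 ⇒ C))))) = 1 − |0.58 − 0.42| = 1 − 0.16 = 0.84

0.84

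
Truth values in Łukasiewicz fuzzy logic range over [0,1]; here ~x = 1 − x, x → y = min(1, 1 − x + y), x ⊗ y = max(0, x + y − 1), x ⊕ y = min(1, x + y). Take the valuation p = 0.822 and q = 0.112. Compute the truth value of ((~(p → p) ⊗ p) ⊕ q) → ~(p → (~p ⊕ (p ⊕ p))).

p → p = min(1, 1 − 0.822 + 0.822) = min(1, 1.000) = 1.000
~(p → p) = 1 − 1.000 = 0.000
~(p → p) ⊗ p = max(0, 0.000 + 0.822 − 1) = max(0, -0.178) = 0.000
(~(p → p) ⊗ p) ⊕ q = min(1, 0.000 + 0.112) = min(1, 0.112) = 0.112
~p = 1 − 0.822 = 0.178
p ⊕ p = min(1, 0.822 + 0.822) = min(1, 1.644) = 1.000
~p ⊕ (p ⊕ p) = min(1, 0.178 + 1.000) = min(1, 1.178) = 1.000
p → (~p ⊕ (p ⊕ p)) = min(1, 1 − 0.822 + 1.000) = min(1, 1.178) = 1.000
~(p → (~p ⊕ (p ⊕ p))) = 1 − 1.000 = 0.000
((~(p → p) ⊗ p) ⊕ q) → ~(p → (~p ⊕ (p ⊕ p))) = min(1, 1 − 0.112 + 0.000) = min(1, 0.888) = 0.888

0.888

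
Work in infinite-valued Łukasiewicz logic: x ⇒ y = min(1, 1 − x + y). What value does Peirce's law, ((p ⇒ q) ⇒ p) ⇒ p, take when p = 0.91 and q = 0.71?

p ⇒ q = min(1, 1 − 0.91 + 0.71) = min(1, 0.80) = 0.80
(p ⇒ q) ⇒ p = min(1, 1 − 0.80 + 0.91) = min(1, 1.11) = 1.00
((p ⇒ q) ⇒ p) ⇒ p = min(1, 1 − 1.00 + 0.91) = min(1, 0.91) = 0.91
(The value 0.91 < 1 shows this instance is not satisfied; not a Ł∞-tautology in general.)

0.91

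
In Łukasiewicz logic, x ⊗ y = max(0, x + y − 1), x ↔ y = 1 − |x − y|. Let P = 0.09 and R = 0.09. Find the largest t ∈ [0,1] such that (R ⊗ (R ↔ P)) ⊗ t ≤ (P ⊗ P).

R ↔ P = 1 − |0.09 − 0.09| = 1 − 0.00 = 1.00
R ⊗ (R ↔ P) = max(0, 0.09 + 1.00 − 1) = max(0, 0.09) = 0.09
So the left factor is R ⊗ (R ↔ P) = 0.09.
P ⊗ P = max(0, 0.09 + 0.09 − 1) = max(0, -0.82) = 0.00
So the right-hand bound is P ⊗ P = 0.00.
The residuum of the Łukasiewicz t-norm gives the supremum: min(1, 1 − 0.09 + 0.00).
1 − 0.09 + 0.00 = 0.91, so t = min(1, 0.91) = 0.91.
Check: 0.09 ⊗ 0.91 = max(0, 0.00) = 0.00 ≤ 0.00.

0.91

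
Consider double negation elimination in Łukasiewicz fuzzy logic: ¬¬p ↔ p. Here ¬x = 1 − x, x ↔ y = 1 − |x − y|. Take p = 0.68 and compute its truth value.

¬p = 1 − 0.68 = 0.32
¬¬p = 1 − 0.32 = 0.68
¬¬p ↔ p = 1 − |0.68 − 0.68| = 1 − 0.00 = 1.00
(As expected: always 1 in Ł∞ since negation is involutive.)

1.00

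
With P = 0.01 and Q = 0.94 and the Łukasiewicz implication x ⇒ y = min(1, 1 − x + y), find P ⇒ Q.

P ⇒ Q = min(1, 1 − 0.01 + 0.94) = min(1, 1.93) = 1.00
For comparison, the Gödel implication (1 if x ≤ y else y) would give 1.00.

1.00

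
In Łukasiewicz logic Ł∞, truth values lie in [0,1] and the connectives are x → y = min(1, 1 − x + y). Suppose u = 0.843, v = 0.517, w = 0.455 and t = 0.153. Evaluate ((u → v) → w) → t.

0.372

u → v = min(1, 1 − 0.843 + 0.517) = min(1, 0.674) = 0.674
(u → v) → w = min(1, 1 − 0.674 + 0.455) = min(1, 0.781) = 0.781
((u → v) → w) → t = min(1, 1 − 0.781 + 0.153) = min(1, 0.372) = 0.372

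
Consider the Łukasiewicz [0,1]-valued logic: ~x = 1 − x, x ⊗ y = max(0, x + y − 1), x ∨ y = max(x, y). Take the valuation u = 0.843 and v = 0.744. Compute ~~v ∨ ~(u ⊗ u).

0.744

~v = 1 − 0.744 = 0.256
~~v = 1 − 0.256 = 0.744
u ⊗ u = max(0, 0.843 + 0.843 − 1) = max(0, 0.686) = 0.686
~(u ⊗ u) = 1 − 0.686 = 0.314
~~v ∨ ~(u ⊗ u) = max(0.744, 0.314) = 0.744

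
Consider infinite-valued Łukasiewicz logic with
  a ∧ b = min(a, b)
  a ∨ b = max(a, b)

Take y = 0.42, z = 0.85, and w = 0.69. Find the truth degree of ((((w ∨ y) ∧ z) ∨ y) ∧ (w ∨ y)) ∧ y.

w ∨ y = max(0.69, 0.42) = 0.69
(w ∨ y) ∧ z = min(0.69, 0.85) = 0.69
((w ∨ y) ∧ z) ∨ y = max(0.69, 0.42) = 0.69
(((w ∨ y) ∧ z) ∨ y) ∧ (w ∨ y) = min(0.69, 0.69) = 0.69
((((w ∨ y) ∧ z) ∨ y) ∧ (w ∨ y)) ∧ y = min(0.69, 0.42) = 0.42

0.42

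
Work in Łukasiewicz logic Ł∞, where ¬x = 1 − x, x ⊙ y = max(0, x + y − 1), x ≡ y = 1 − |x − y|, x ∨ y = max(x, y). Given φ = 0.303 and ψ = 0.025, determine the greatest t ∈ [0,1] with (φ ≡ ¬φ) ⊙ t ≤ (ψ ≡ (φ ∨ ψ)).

1.000

¬φ = 1 − 0.303 = 0.697
φ ≡ ¬φ = 1 − |0.303 − 0.697| = 1 − 0.394 = 0.606
So the left factor is φ ≡ ¬φ = 0.606.
φ ∨ ψ = max(0.303, 0.025) = 0.303
ψ ≡ (φ ∨ ψ) = 1 − |0.025 − 0.303| = 1 − 0.278 = 0.722
So the right-hand bound is ψ ≡ (φ ∨ ψ) = 0.722.
The residuum of the Łukasiewicz t-norm gives the supremum: min(1, 1 − 0.606 + 0.722).
1 − 0.606 + 0.722 = 1.116, so t = min(1, 1.116) = 1.000.
Check: 0.606 ⊙ 1.000 = max(0, 0.606) = 0.606 ≤ 0.722.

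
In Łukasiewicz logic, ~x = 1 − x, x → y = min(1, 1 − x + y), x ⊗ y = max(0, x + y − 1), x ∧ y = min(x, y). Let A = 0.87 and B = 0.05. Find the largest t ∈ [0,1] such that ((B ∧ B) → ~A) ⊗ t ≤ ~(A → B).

0.82

B ∧ B = min(0.05, 0.05) = 0.05
~A = 1 − 0.87 = 0.13
(B ∧ B) → ~A = min(1, 1 − 0.05 + 0.13) = min(1, 1.08) = 1.00
So the left factor is (B ∧ B) → ~A = 1.00.
A → B = min(1, 1 − 0.87 + 0.05) = min(1, 0.18) = 0.18
~(A → B) = 1 − 0.18 = 0.82
So the right-hand bound is ~(A → B) = 0.82.
The residuum of the Łukasiewicz t-norm gives the supremum: min(1, 1 − 1.00 + 0.82).
1 − 1.00 + 0.82 = 0.82, so t = min(1, 0.82) = 0.82.
Check: 1.00 ⊗ 0.82 = max(0, 0.82) = 0.82 ≤ 0.82.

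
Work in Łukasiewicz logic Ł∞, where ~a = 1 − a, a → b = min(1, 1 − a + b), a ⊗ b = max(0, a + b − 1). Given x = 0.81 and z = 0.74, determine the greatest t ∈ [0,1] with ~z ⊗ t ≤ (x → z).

1.00

~z = 1 − 0.74 = 0.26
So the left factor is ~z = 0.26.
x → z = min(1, 1 − 0.81 + 0.74) = min(1, 0.93) = 0.93
So the right-hand bound is x → z = 0.93.
The residuum of the Łukasiewicz t-norm gives the supremum: min(1, 1 − 0.26 + 0.93).
1 − 0.26 + 0.93 = 1.67, so t = min(1, 1.67) = 1.00.
Check: 0.26 ⊗ 1.00 = max(0, 0.26) = 0.26 ≤ 0.93.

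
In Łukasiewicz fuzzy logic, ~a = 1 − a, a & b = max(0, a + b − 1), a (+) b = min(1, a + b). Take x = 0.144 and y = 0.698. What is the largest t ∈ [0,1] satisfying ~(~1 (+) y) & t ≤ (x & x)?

0.698

~1 = 1 − 1.000 = 0.000
~1 (+) y = min(1, 0.000 + 0.698) = min(1, 0.698) = 0.698
~(~1 (+) y) = 1 − 0.698 = 0.302
So the left factor is ~(~1 (+) y) = 0.302.
x & x = max(0, 0.144 + 0.144 − 1) = max(0, -0.712) = 0.000
So the right-hand bound is x & x = 0.000.
The residuum of the Łukasiewicz t-norm gives the supremum: min(1, 1 − 0.302 + 0.000).
1 − 0.302 + 0.000 = 0.698, so t = min(1, 0.698) = 0.698.
Check: 0.302 & 0.698 = max(0, 0.000) = 0.000 ≤ 0.000.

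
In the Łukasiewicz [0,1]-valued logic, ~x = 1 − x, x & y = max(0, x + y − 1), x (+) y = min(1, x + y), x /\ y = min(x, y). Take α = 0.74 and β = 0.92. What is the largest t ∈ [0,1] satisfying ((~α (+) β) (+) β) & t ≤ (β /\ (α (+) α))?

0.92

~α = 1 − 0.74 = 0.26
~α (+) β = min(1, 0.26 + 0.92) = min(1, 1.18) = 1.00
(~α (+) β) (+) β = min(1, 1.00 + 0.92) = min(1, 1.92) = 1.00
So the left factor is (~α (+) β) (+) β = 1.00.
α (+) α = min(1, 0.74 + 0.74) = min(1, 1.48) = 1.00
β /\ (α (+) α) = min(0.92, 1.00) = 0.92
So the right-hand bound is β /\ (α (+) α) = 0.92.
The residuum of the Łukasiewicz t-norm gives the supremum: min(1, 1 − 1.00 + 0.92).
1 − 1.00 + 0.92 = 0.92, so t = min(1, 0.92) = 0.92.
Check: 1.00 & 0.92 = max(0, 0.92) = 0.92 ≤ 0.92.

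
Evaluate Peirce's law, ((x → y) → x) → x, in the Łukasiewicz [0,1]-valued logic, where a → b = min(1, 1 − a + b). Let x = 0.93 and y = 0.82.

0.93

x → y = min(1, 1 − 0.93 + 0.82) = min(1, 0.89) = 0.89
(x → y) → x = min(1, 1 − 0.89 + 0.93) = min(1, 1.04) = 1.00
((x → y) → x) → x = min(1, 1 − 1.00 + 0.93) = min(1, 0.93) = 0.93
(The value 0.93 < 1 shows this instance is not satisfied; not a Ł∞-tautology in general.)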